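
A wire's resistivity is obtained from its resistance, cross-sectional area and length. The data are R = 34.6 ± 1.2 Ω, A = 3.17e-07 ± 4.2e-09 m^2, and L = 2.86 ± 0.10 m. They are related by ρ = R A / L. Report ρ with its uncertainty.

Each factor contributes (exponent × relative error)² to (δρ/ρ)²:
  (1·δR/R)² = (1×0.0347)² = 0.00120;  (1·δA/A)² = (1×0.0132)² = 0.000176;  (-1·δL/L)² = (-1×0.0350)² = 0.00122
δρ/ρ = √(0.00260) = 0.0510
ρ = 3.84e-06 Ω·m, so δρ = 0.0510 × 3.84e-06 = 1.96e-07 Ω·m.

(3.84 ± 0.196) × 10^-6 Ω·m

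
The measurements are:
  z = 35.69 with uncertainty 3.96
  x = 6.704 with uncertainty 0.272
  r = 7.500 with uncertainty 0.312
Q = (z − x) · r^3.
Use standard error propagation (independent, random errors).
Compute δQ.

Let u = z − x = 28.99. δu = √(δz² + δx²) = √(15.7 + 0.0740) = 3.97, so δu/u = 0.137.
Q is then a monomial in u, r:
δQ/Q = √((δu/u)² + (3·δr/r)²) = √(0.0188 + 0.0156) = 0.185
Q = 12230, so δQ = 0.185 × 12230 = 2270.

2270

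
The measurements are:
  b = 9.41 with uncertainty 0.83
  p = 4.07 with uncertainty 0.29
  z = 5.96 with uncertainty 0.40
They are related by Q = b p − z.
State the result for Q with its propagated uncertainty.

Let w = b·p = 38.3. δw/w = √((1·δb/b)² + (1·δp/p)²) = √(0.00778 + 0.00508) = 0.113, so δw = 4.34.
Q = w − z: δQ = √(δw² + δz²) = √(18.9 + 0.160) = 4.36
Q = 32.3.

32.3 ± 4.36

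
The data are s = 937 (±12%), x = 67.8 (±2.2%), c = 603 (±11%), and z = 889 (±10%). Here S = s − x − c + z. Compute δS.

Absolute uncertainties add in quadrature for a linear combination:
  (δs)² = 12600;  (δx)² = 2.22;  (δc)² = 4400;  (δz)² = 7900
δS = √(24900) = 158

158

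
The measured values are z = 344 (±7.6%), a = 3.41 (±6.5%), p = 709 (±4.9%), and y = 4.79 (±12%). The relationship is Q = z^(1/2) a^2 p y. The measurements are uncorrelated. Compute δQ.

Q is a product of powers, so relative uncertainties combine in quadrature:
  (½·δz/z)² = (0.5×0.0760)² = 0.00144;  (2·δa/a)² = (2×0.0650)² = 0.0169;  (1·δp/p)² = (1×0.0490)² = 0.00240;  (1·δy/y)² = (1×0.120)² = 0.0144
δQ/Q = √(0.0351) = 0.187
Q = 7.32e+05, so δQ = 0.187 × 7.32e+05 = 1.37e+05.

1.37e+05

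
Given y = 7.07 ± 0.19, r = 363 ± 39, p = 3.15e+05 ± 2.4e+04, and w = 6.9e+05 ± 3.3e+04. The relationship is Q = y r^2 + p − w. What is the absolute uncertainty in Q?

2.06e+05

Let h = y·r^2 = 9.32e+05. δh/h = √((1·δy/y)² + (2·δr/r)²) = √(0.000722 + 0.0462) = 0.217, so δh = 2.02e+05.
Q = h + p − w: δQ = √(δh² + δp² + δw²) = √(4.07e+10 + 5.76e+08 + 1.09e+09) = 2.06e+05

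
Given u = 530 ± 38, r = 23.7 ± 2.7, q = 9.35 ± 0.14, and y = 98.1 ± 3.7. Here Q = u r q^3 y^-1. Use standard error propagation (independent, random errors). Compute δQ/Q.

For a monomial Q ∝ u, r, q^3, y^-1, fractional errors add in quadrature:
  (1·δu/u)² = (1×0.0717)² = 0.00514;  (1·δr/r)² = (1×0.114)² = 0.0130;  (3·δq/q)² = (3×0.0150)² = 0.00202;  (-1·δy/y)² = (-1×0.0377)² = 0.00142
δQ/Q = √(0.0216) = 0.147

0.147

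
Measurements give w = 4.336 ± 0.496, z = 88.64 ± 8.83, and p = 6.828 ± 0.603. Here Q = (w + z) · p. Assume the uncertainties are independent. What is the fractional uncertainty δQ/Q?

0.130

Let u = w + z = 92.98. δu = √(δw² + δz²) = √(0.246 + 78.0) = 8.84, so δu/u = 0.0951.
Q is then a monomial in u, p:
δQ/Q = √((δu/u)² + (1·δp/p)²) = √(0.00905 + 0.00780) = 0.130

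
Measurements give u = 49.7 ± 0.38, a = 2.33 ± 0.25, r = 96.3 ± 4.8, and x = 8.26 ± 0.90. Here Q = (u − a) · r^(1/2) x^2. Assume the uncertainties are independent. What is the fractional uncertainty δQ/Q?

Let w = u − a = 47.4. δw = √(δu² + δa²) = √(0.144 + 0.0625) = 0.455, so δw/w = 0.00960.
Q is then a monomial in w, r, x:
δQ/Q = √((δw/w)² + (½·δr/r)² + (2·δx/x)²) = √(9.22e-05 + 0.000621 + 0.0475) = 0.220

0.220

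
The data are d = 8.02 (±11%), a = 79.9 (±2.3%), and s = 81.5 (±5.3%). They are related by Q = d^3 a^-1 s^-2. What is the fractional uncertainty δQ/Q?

Since Q is a product/quotient, work with relative uncertainties:
  (3·δd/d)² = (3×0.110)² = 0.109;  (-1·δa/a)² = (-1×0.0230)² = 0.000529;  (-2·δs/s)² = (-2×0.0530)² = 0.0112
δQ/Q = √(0.121) = 0.347

0.347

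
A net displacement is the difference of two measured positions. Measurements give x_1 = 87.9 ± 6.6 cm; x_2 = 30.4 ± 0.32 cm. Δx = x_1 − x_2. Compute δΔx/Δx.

0.115

For a sum/difference, combine absolute errors in quadrature:
  (δx_1)² = 43.6;  (δx_2)² = 0.102
δΔx = √(43.7) = 6.61 cm
Δx = 57.5 cm, so δΔx/Δx = 6.61/57.5 = 0.115.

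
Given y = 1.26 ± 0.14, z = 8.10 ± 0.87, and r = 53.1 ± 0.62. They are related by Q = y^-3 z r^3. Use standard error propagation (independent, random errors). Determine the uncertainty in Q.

Each factor contributes (exponent × relative error)² to (δQ/Q)²:
  (-3·δy/y)² = (-3×0.111)² = 0.111;  (1·δz/z)² = (1×0.107)² = 0.0115;  (3·δr/r)² = (3×0.0117)² = 0.00123
δQ/Q = √(0.124) = 0.352
Q = 6.06e+05, so δQ = 0.352 × 6.06e+05 = 2.13e+05.

2.13e+05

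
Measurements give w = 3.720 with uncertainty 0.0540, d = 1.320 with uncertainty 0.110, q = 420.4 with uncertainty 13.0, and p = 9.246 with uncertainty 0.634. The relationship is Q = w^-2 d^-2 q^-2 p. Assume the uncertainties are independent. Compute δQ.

Products/powers → add relative errors in quadrature, weighted by exponent:
  (-2·δw/w)² = (-2×0.0145)² = 0.000843;  (-2·δd/d)² = (-2×0.0833)² = 0.0278;  (-2·δq/q)² = (-2×0.0309)² = 0.00382;  (1·δp/p)² = (1×0.0686)² = 0.00470
δQ/Q = √(0.0371) = 0.193
Q = 2.17e-06, so δQ = 0.193 × 2.17e-06 = 4.18e-07.

4.18e-07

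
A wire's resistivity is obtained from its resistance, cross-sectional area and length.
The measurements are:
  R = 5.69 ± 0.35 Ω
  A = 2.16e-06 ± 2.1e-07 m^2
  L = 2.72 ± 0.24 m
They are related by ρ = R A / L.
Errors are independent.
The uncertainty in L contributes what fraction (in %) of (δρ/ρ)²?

(δρ/ρ)² = (1·δR/R)² + (1·δA/A)² + (-1·δL/L)²
  R term: (1×0.0615)² = 0.00378
  A term: (1×0.0972)² = 0.00945
  L term: (-1×0.0882)² = 0.00779
Total = 0.0210. Share from L = 0.00779/0.0210 = 0.370.

37.0%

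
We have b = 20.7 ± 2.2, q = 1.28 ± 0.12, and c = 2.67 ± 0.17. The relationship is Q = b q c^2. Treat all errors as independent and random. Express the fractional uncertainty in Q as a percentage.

19.1%

Q is a product of powers, so relative uncertainties combine in quadrature:
  (1·δb/b)² = (1×0.106)² = 0.0113;  (1·δq/q)² = (1×0.0938)² = 0.00879;  (2·δc/c)² = (2×0.0637)² = 0.0162
δQ/Q = √(0.0363) = 0.191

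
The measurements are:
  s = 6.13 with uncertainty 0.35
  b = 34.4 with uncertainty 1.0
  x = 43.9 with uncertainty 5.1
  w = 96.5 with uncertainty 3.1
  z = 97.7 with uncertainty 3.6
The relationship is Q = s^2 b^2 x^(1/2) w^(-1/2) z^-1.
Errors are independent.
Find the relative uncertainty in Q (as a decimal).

0.146

Products/powers → add relative errors in quadrature, weighted by exponent:
  (2·δs/s)² = (2×0.0571)² = 0.0130;  (2·δb/b)² = (2×0.0291)² = 0.00338;  (½·δx/x)² = (0.5×0.116)² = 0.00337;  (−½·δw/w)² = (-0.5×0.0321)² = 0.000258;  (-1·δz/z)² = (-1×0.0368)² = 0.00136
δQ/Q = √(0.0214) = 0.146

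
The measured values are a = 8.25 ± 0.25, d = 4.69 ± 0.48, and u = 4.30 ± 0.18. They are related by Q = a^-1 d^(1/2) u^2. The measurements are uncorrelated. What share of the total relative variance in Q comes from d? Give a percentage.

24.8%

(δQ/Q)² = (-1·δa/a)² + (½·δd/d)² + (2·δu/u)²
  a term: (-1×0.0303)² = 0.000918
  d term: (0.5×0.102)² = 0.00262
  u term: (2×0.0419)² = 0.00701
Total = 0.0105. Share from d = 0.00262/0.0105 = 0.248.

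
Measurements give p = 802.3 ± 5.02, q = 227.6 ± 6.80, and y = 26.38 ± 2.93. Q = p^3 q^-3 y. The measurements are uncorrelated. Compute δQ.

Each factor contributes (exponent × relative error)² to (δQ/Q)²:
  (3·δp/p)² = (3×0.00626)² = 0.000352;  (-3·δq/q)² = (-3×0.0299)² = 0.00803;  (1·δy/y)² = (1×0.111)² = 0.0123
δQ/Q = √(0.0207) = 0.144
Q = 1155, so δQ = 0.144 × 1155 = 166.

166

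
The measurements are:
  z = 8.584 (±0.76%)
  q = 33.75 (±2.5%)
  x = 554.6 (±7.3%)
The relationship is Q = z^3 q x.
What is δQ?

Since Q is a product/quotient, work with relative uncertainties:
  (3·δz/z)² = (3×0.00760)² = 0.000520;  (1·δq/q)² = (1×0.0250)² = 0.000625;  (1·δx/x)² = (1×0.0730)² = 0.00533
δQ/Q = √(0.00647) = 0.0805
Q = 1.184e+07, so δQ = 0.0805 × 1.184e+07 = 9.53e+05.

9.53e+05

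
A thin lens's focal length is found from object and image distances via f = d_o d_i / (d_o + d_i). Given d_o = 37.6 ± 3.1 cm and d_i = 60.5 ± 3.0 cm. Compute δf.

∂f/∂d_o = (d_i/(d_o+d_i))² = 0.380;  ∂f/∂d_i = (d_o/(d_o+d_i))² = 0.147
δf = √((∂f/∂d_o · δd_o)² + (∂f/∂d_i · δd_i)²) = √(1.39 + 0.194) = 1.26 cm

1.26 cm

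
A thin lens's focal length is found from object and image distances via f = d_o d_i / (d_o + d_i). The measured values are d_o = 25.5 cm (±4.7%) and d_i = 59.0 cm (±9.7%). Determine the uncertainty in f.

∂f/∂d_o = (d_i/(d_o+d_i))² = 0.488;  ∂f/∂d_i = (d_o/(d_o+d_i))² = 0.0911
δf = √((∂f/∂d_o · δd_o)² + (∂f/∂d_i · δd_i)²) = √(0.341 + 0.272) = 0.783 cm

0.783 cm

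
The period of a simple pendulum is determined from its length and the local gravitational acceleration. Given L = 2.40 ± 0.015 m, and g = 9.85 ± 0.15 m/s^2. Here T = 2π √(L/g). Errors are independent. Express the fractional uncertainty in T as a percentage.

0.823%

Relative error in a monomial: (δT/T)² = Σ (nᵢ · δxᵢ/xᵢ)².
  (½·δL/L)² = (0.5×0.00625)² = 9.77e-06;  (−½·δg/g)² = (-0.5×0.0152)² = 5.8e-05
δT/T = √(6.77e-05) = 0.00823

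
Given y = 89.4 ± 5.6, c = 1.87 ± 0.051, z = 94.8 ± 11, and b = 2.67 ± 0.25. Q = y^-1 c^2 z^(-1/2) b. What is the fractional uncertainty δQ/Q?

Each factor contributes (exponent × relative error)² to (δQ/Q)²:
  (-1·δy/y)² = (-1×0.0626)² = 0.00392;  (2·δc/c)² = (2×0.0273)² = 0.00298;  (−½·δz/z)² = (-0.5×0.116)² = 0.00337;  (1·δb/b)² = (1×0.0936)² = 0.00877
δQ/Q = √(0.0190) = 0.138

0.138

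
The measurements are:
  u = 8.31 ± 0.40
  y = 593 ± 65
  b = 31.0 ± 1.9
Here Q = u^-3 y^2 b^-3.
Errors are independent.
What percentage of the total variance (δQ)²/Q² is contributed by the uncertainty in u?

20.3%

(δQ/Q)² = (-3·δu/u)² + (2·δy/y)² + (-3·δb/b)²
  u term: (-3×0.0481)² = 0.0209
  y term: (2×0.110)² = 0.0481
  b term: (-3×0.0613)² = 0.0338
Total = 0.103. Share from u = 0.0209/0.103 = 0.203.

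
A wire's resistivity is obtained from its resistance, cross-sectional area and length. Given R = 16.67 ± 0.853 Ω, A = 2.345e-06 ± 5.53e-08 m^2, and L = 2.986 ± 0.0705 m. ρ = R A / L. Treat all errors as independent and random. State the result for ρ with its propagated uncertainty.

Relative error in a monomial: (δρ/ρ)² = Σ (nᵢ · δxᵢ/xᵢ)².
  (1·δR/R)² = (1×0.0512)² = 0.00262;  (1·δA/A)² = (1×0.0236)² = 0.000556;  (-1·δL/L)² = (-1×0.0236)² = 0.000557
δρ/ρ = √(0.00373) = 0.0611
ρ = 1.309e-05 Ω·m, so δρ = 0.0611 × 1.309e-05 = 8e-07 Ω·m.

(1.309 ± 0.0800) × 10^-5 Ω·m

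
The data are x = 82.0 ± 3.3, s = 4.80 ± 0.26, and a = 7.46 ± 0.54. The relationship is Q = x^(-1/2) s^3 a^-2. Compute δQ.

For a monomial Q ∝ x^(-1/2), s^3, a^-2, fractional errors add in quadrature:
  (−½·δx/x)² = (-0.5×0.0402)² = 0.000405;  (3·δs/s)² = (3×0.0542)² = 0.0264;  (-2·δa/a)² = (-2×0.0724)² = 0.0210
δQ/Q = √(0.0478) = 0.219
Q = 0.219, so δQ = 0.219 × 0.219 = 0.0480.

0.0480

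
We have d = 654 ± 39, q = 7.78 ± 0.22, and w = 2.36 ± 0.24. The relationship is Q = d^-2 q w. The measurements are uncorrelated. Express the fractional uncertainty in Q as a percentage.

15.9%

Products/powers → add relative errors in quadrature, weighted by exponent:
  (-2·δd/d)² = (-2×0.0596)² = 0.0142;  (1·δq/q)² = (1×0.0283)² = 0.000800;  (1·δw/w)² = (1×0.102)² = 0.0103
δQ/Q = √(0.0254) = 0.159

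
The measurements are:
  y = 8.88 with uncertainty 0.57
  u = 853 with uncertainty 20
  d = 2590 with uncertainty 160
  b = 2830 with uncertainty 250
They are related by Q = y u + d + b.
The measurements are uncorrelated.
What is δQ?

Let p = y·u = 7570. δp/p = √((1·δy/y)² + (1·δu/u)²) = √(0.00412 + 0.000550) = 0.0683, so δp = 518.
Q = p + d + b: δQ = √(δp² + δd² + δb²) = √(2.68e+05 + 25600 + 62500) = 597

597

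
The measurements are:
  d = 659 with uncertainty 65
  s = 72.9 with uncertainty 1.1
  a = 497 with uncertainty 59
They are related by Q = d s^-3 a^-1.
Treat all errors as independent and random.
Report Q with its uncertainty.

Since Q is a product/quotient, work with relative uncertainties:
  (1·δd/d)² = (1×0.0986)² = 0.00973;  (-3·δs/s)² = (-3×0.0151)² = 0.00205;  (-1·δa/a)² = (-1×0.119)² = 0.0141
δQ/Q = √(0.0259) = 0.161
Q = 3.42e-06, so δQ = 0.161 × 3.42e-06 = 5.5e-07.

(3.42 ± 0.550) × 10^-6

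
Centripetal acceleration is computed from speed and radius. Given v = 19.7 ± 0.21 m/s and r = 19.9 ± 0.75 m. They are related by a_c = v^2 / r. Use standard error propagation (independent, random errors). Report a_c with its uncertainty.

19.5 ± 0.844 m/s^2

a_c is a product of powers, so relative uncertainties combine in quadrature:
  (2·δv/v)² = (2×0.0107)² = 0.000455;  (-1·δr/r)² = (-1×0.0377)² = 0.00142
δa_c/a_c = √(0.00187) = 0.0433
a_c = 19.5 m/s^2, so δa_c = 0.0433 × 19.5 = 0.844 m/s^2.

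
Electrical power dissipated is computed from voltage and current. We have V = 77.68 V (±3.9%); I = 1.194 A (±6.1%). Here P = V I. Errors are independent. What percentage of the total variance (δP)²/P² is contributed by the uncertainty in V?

(δP/P)² = (1·δV/V)² + (1·δI/I)²
  V term: (1×0.0390)² = 0.00152
  I term: (1×0.0610)² = 0.00372
Total = 0.00524. Share from V = 0.00152/0.00524 = 0.290.

29.0%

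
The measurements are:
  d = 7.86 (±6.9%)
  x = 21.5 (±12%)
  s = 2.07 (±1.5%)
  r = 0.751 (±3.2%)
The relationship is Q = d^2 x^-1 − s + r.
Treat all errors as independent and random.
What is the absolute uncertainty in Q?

0.527

Let p = d^2·x^-1 = 2.87. δp/p = √((2·δd/d)² + (-1·δx/x)²) = √(0.0190 + 0.0144) = 0.183, so δp = 0.525.
Q = p − s + r: δQ = √(δp² + δs² + δr²) = √(0.276 + 0.000964 + 0.000578) = 0.527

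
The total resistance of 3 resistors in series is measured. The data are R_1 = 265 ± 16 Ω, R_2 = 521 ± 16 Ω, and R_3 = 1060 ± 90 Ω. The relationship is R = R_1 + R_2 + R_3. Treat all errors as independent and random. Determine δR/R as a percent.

Sums and differences: (δR)² = Σ (cᵢ δxᵢ)².
  (δR_1)² = 256;  (δR_2)² = 256;  (δR_3)² = 8100
δR = √(8610) = 92.8 Ω
R = 1850 Ω, so δR/R = 92.8/1850 = 0.0503.

5.03%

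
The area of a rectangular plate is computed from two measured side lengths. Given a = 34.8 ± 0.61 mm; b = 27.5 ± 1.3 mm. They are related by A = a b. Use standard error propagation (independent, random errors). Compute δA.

48.2 mm^2

For a monomial A ∝ a, b, fractional errors add in quadrature:
  (1·δa/a)² = (1×0.0175)² = 0.000307;  (1·δb/b)² = (1×0.0473)² = 0.00223
δA/A = √(0.00254) = 0.0504
A = 957 mm^2, so δA = 0.0504 × 957 = 48.2 mm^2.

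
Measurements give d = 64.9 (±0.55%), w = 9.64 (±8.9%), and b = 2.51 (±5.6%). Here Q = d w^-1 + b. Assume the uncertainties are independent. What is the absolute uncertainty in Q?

0.617

Let p = d·w^-1 = 6.73. δp/p = √((1·δd/d)² + (-1·δw/w)²) = √(3.03e-05 + 0.00792) = 0.0892, so δp = 0.600.
Q = p + b: δQ = √(δp² + δb²) = √(0.360 + 0.0198) = 0.617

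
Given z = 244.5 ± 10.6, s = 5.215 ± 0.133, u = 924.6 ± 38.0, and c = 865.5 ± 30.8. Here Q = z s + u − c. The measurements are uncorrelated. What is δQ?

Let p = z·s = 1275. δp/p = √((1·δz/z)² + (1·δs/s)²) = √(0.00188 + 0.000650) = 0.0503, so δp = 64.1.
Q = p + u − c: δQ = √(δp² + δu² + δc²) = √(4110 + 1440 + 949) = 80.7

80.7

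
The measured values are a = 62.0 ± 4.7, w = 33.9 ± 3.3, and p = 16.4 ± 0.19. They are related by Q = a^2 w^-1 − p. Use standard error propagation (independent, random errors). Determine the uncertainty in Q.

20.4

Let h = a^2·w^-1 = 113. δh/h = √((2·δa/a)² + (-1·δw/w)²) = √(0.0230 + 0.00948) = 0.180, so δh = 20.4.
Q = h − p: δQ = √(δh² + δp²) = √(417 + 0.0361) = 20.4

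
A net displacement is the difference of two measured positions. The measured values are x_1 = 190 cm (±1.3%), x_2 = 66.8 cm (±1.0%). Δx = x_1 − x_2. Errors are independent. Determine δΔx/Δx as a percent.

2.08%

Δx is a linear combination, so absolute uncertainties add in quadrature:
  (δx_1)² = 6.10;  (δx_2)² = 0.446
δΔx = √(6.55) = 2.56 cm
Δx = 123 cm, so δΔx/Δx = 2.56/123 = 0.0208.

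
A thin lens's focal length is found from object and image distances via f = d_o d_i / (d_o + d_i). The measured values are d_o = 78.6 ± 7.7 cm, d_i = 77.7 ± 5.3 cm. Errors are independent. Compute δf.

2.33 cm

∂f/∂d_o = (d_i/(d_o+d_i))² = 0.247;  ∂f/∂d_i = (d_o/(d_o+d_i))² = 0.253
δf = √((∂f/∂d_o · δd_o)² + (∂f/∂d_i · δd_i)²) = √(3.62 + 1.80) = 2.33 cm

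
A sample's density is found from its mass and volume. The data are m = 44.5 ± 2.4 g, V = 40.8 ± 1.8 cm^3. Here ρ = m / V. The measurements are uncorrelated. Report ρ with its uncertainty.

ρ is a product of powers, so relative uncertainties combine in quadrature:
  (1·δm/m)² = (1×0.0539)² = 0.00291;  (-1·δV/V)² = (-1×0.0441)² = 0.00195
δρ/ρ = √(0.00486) = 0.0697
ρ = 1.09 g/cm^3, so δρ = 0.0697 × 1.09 = 0.0760 g/cm^3.

1.09 ± 0.0760 g/cm^3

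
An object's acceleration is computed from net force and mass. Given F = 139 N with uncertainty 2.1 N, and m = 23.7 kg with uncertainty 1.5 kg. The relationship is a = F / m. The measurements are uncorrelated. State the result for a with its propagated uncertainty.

For a monomial a ∝ F, m^-1, fractional errors add in quadrature:
  (1·δF/F)² = (1×0.0151)² = 0.000228;  (-1·δm/m)² = (-1×0.0633)² = 0.00401
δa/a = √(0.00423) = 0.0651
a = 5.86 m/s^2, so δa = 0.0651 × 5.86 = 0.382 m/s^2.

5.86 ± 0.382 m/s^2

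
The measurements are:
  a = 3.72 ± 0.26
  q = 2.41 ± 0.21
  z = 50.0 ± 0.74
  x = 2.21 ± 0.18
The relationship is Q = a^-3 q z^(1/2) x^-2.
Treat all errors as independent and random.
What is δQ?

0.0189

Products/powers → add relative errors in quadrature, weighted by exponent:
  (-3·δa/a)² = (-3×0.0699)² = 0.0440;  (1·δq/q)² = (1×0.0871)² = 0.00759;  (½·δz/z)² = (0.5×0.0148)² = 5.48e-05;  (-2·δx/x)² = (-2×0.0814)² = 0.0265
δQ/Q = √(0.0781) = 0.280
Q = 0.0678, so δQ = 0.280 × 0.0678 = 0.0189.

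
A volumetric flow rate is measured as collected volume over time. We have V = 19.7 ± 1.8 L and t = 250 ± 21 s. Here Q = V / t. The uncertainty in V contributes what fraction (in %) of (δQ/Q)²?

(δQ/Q)² = (1·δV/V)² + (-1·δt/t)²
  V term: (1×0.0914)² = 0.00835
  t term: (-1×0.0840)² = 0.00706
Total = 0.0154. Share from V = 0.00835/0.0154 = 0.542.

54.2%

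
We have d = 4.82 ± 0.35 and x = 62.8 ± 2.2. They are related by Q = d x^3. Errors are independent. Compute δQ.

Q is a product of powers, so relative uncertainties combine in quadrature:
  (1·δd/d)² = (1×0.0726)² = 0.00527;  (3·δx/x)² = (3×0.0350)² = 0.0110
δQ/Q = √(0.0163) = 0.128
Q = 1.19e+06, so δQ = 0.128 × 1.19e+06 = 1.52e+05.

1.52e+05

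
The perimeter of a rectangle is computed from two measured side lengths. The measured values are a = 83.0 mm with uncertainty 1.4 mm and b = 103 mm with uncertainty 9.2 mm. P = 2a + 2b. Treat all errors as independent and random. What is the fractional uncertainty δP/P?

0.0500

P is a linear combination, so absolute uncertainties add in quadrature:
  (2·δa)² = 7.84;  (2·δb)² = 339
δP = √(346) = 18.6 mm
P = 372 mm, so δP/P = 18.6/372 = 0.0500.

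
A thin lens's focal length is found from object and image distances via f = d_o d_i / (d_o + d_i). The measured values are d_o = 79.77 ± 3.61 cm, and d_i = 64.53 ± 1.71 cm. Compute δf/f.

∂f/∂d_o = (d_i/(d_o+d_i))² = 0.200;  ∂f/∂d_i = (d_o/(d_o+d_i))² = 0.306
δf = √((∂f/∂d_o · δd_o)² + (∂f/∂d_i · δd_i)²) = √(0.521 + 0.273) = 0.891 cm
f = 35.67 cm, so δf/f = 0.891/35.67 = 0.0250.

0.0250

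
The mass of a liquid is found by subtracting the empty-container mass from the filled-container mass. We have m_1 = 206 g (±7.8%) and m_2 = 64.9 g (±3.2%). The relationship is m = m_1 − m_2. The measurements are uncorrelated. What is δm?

For a sum/difference, combine absolute errors in quadrature:
  (δm_1)² = 258;  (δm_2)² = 4.31
δm = √(262) = 16.2 g

16.2 g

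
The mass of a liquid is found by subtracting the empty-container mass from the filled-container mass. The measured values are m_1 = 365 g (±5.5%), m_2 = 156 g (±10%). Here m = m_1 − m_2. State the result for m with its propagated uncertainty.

209 ± 25.4 g

m is a linear combination, so absolute uncertainties add in quadrature:
  (δm_1)² = 403;  (δm_2)² = 243
δm = √(646) = 25.4 g
m = 209 g.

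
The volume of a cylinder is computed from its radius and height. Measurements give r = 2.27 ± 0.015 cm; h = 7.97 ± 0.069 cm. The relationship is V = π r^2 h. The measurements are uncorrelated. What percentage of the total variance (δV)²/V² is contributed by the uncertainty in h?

30.0%

(δV/V)² = (2·δr/r)² + (1·δh/h)²
  r term: (2×0.00661)² = 0.000175
  h term: (1×0.00866)² = 7.5e-05
Total = 0.000250. Share from h = 7.5e-05/0.000250 = 0.300.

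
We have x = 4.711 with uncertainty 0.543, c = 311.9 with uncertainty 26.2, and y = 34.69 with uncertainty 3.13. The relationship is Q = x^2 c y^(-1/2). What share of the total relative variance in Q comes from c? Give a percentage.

(δQ/Q)² = (2·δx/x)² + (1·δc/c)² + (−½·δy/y)²
  x term: (2×0.115)² = 0.0531
  c term: (1×0.0840)² = 0.00706
  y term: (-0.5×0.0902)² = 0.00204
Total = 0.0622. Share from c = 0.00706/0.0622 = 0.113.

11.3%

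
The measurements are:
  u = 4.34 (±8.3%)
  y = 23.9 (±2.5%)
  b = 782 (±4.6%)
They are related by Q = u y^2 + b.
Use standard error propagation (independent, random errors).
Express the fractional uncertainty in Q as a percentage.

Let p = u·y^2 = 2480. δp/p = √((1·δu/u)² + (2·δy/y)²) = √(0.00689 + 0.00250) = 0.0969, so δp = 240.
Q = p + b: δQ = √(δp² + δb²) = √(57700 + 1290) = 243
Q = 3260, so δQ/Q = 243/3260 = 0.0745.

7.45%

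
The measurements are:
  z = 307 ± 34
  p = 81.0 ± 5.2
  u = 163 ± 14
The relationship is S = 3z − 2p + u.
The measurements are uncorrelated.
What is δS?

S is a linear combination, so absolute uncertainties add in quadrature:
  (3·δz)² = 10400;  (2·δp)² = 108;  (δu)² = 196
δS = √(10700) = 103

103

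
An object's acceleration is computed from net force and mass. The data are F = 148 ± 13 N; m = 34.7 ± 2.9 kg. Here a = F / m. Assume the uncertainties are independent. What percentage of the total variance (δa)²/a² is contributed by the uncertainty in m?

47.5%

(δa/a)² = (1·δF/F)² + (-1·δm/m)²
  F term: (1×0.0878)² = 0.00772
  m term: (-1×0.0836)² = 0.00698
Total = 0.0147. Share from m = 0.00698/0.0147 = 0.475.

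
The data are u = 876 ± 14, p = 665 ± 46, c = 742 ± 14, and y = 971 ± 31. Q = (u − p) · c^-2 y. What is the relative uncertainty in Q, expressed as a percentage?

23.3%

Let w = u − p = 211. δw = √(δu² + δp²) = √(196 + 2120) = 48.1, so δw/w = 0.228.
Q is then a monomial in w, c, y:
δQ/Q = √((δw/w)² + (-2·δc/c)² + (1·δy/y)²) = √(0.0519 + 0.00142 + 0.00102) = 0.233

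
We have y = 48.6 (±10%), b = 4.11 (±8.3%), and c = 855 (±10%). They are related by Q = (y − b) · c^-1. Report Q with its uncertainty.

Let u = y − b = 44.5. δu = √(δy² + δb²) = √(23.6 + 0.116) = 4.87, so δu/u = 0.110.
Q is then a monomial in u, c:
δQ/Q = √((δu/u)² + (-1·δc/c)²) = √(0.0120 + 0.0100) = 0.148
Q = 0.0520, so δQ = 0.148 × 0.0520 = 0.00772.

0.0520 ± 0.00772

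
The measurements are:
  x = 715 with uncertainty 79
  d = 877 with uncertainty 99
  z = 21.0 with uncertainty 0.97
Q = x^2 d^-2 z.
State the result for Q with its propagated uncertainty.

14.0 ± 4.46

Each factor contributes (exponent × relative error)² to (δQ/Q)²:
  (2·δx/x)² = (2×0.110)² = 0.0488;  (-2·δd/d)² = (-2×0.113)² = 0.0510;  (1·δz/z)² = (1×0.0462)² = 0.00213
δQ/Q = √(0.102) = 0.319
Q = 14.0, so δQ = 0.319 × 14.0 = 4.46.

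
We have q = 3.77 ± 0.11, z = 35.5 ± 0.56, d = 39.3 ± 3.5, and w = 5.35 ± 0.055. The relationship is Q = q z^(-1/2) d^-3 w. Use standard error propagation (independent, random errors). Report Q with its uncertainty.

Each factor contributes (exponent × relative error)² to (δQ/Q)²:
  (1·δq/q)² = (1×0.0292)² = 0.000851;  (−½·δz/z)² = (-0.5×0.0158)² = 6.22e-05;  (-3·δd/d)² = (-3×0.0891)² = 0.0714;  (1·δw/w)² = (1×0.0103)² = 0.000106
δQ/Q = √(0.0724) = 0.269
Q = 5.58e-05, so δQ = 0.269 × 5.58e-05 = 1.5e-05.

(5.58 ± 1.50) × 10^-5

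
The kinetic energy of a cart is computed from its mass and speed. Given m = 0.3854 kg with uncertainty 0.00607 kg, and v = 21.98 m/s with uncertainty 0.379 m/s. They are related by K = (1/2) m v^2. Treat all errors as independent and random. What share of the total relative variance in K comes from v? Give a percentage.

(δK/K)² = (1·δm/m)² + (2·δv/v)²
  m term: (1×0.0157)² = 0.000248
  v term: (2×0.0172)² = 0.00119
Total = 0.00144. Share from v = 0.00119/0.00144 = 0.827.

82.7%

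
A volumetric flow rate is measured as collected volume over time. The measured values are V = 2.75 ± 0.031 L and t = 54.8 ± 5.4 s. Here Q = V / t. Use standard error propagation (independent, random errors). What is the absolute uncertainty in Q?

Each factor contributes (exponent × relative error)² to (δQ/Q)²:
  (1·δV/V)² = (1×0.0113)² = 0.000127;  (-1·δt/t)² = (-1×0.0985)² = 0.00971
δQ/Q = √(0.00984) = 0.0992
Q = 0.0502 L/s, so δQ = 0.0992 × 0.0502 = 0.00498 L/s.

0.00498 L/s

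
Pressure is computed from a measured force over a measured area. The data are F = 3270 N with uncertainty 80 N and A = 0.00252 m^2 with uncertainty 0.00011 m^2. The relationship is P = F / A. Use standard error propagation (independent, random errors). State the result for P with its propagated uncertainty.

P is a product of powers, so relative uncertainties combine in quadrature:
  (1·δF/F)² = (1×0.0245)² = 0.000599;  (-1·δA/A)² = (-1×0.0437)² = 0.00191
δP/P = √(0.00250) = 0.0500
P = 1.3e+06 Pa, so δP = 0.0500 × 1.3e+06 = 64900 Pa.

(1.30 ± 0.0649) × 10^6 Pa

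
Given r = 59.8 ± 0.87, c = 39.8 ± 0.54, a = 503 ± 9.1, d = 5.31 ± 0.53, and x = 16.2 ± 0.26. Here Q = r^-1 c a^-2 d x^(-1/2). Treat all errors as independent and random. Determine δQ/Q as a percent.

Products/powers → add relative errors in quadrature, weighted by exponent:
  (-1·δr/r)² = (-1×0.0145)² = 0.000212;  (1·δc/c)² = (1×0.0136)² = 0.000184;  (-2·δa/a)² = (-2×0.0181)² = 0.00131;  (1·δd/d)² = (1×0.0998)² = 0.00996;  (−½·δx/x)² = (-0.5×0.0160)² = 6.44e-05
δQ/Q = √(0.0117) = 0.108

10.8%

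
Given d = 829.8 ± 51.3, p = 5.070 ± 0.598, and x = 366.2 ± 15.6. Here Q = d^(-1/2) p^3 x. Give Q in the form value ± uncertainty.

1657 ± 593

Products/powers → add relative errors in quadrature, weighted by exponent:
  (−½·δd/d)² = (-0.5×0.0618)² = 0.000955;  (3·δp/p)² = (3×0.118)² = 0.125;  (1·δx/x)² = (1×0.0426)² = 0.00181
δQ/Q = √(0.128) = 0.358
Q = 1657, so δQ = 0.358 × 1657 = 593.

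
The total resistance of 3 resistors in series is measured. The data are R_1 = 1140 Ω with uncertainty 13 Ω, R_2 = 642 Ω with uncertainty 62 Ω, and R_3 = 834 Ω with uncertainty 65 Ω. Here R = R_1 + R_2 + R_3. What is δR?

For a sum/difference, combine absolute errors in quadrature:
  (δR_1)² = 169;  (δR_2)² = 3840;  (δR_3)² = 4220
δR = √(8240) = 90.8 Ω

90.8 Ω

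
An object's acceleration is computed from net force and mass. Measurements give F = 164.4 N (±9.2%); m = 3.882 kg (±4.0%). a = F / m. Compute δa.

4.25 m/s^2

For a monomial a ∝ F, m^-1, fractional errors add in quadrature:
  (1·δF/F)² = (1×0.0920)² = 0.00846;  (-1·δm/m)² = (-1×0.0400)² = 0.00160
δa/a = √(0.0101) = 0.100
a = 42.35 m/s^2, so δa = 0.100 × 42.35 = 4.25 m/s^2.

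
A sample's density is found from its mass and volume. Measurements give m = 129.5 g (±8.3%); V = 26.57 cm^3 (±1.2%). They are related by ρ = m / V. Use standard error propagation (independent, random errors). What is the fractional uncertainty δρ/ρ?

Since ρ is a product/quotient, work with relative uncertainties:
  (1·δm/m)² = (1×0.0830)² = 0.00689;  (-1·δV/V)² = (-1×0.0120)² = 0.000144
δρ/ρ = √(0.00703) = 0.0839

0.0839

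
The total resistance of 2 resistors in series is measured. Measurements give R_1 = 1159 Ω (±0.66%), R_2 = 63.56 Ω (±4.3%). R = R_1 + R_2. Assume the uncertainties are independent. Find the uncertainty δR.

8.12 Ω

Sums and differences: (δR)² = Σ (cᵢ δxᵢ)².
  (δR_1)² = 58.5;  (δR_2)² = 7.47
δR = √(66.0) = 8.12 Ω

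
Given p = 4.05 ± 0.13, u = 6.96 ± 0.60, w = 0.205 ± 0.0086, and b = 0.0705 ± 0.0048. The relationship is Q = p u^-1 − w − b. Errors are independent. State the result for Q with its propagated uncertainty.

0.306 ± 0.0544

Let h = p·u^-1 = 0.582. δh/h = √((1·δp/p)² + (-1·δu/u)²) = √(0.00103 + 0.00743) = 0.0920, so δh = 0.0535.
Q = h − w − b: δQ = √(δh² + δw² + δb²) = √(0.00287 + 7.4e-05 + 2.3e-05) = 0.0544
Q = 0.306.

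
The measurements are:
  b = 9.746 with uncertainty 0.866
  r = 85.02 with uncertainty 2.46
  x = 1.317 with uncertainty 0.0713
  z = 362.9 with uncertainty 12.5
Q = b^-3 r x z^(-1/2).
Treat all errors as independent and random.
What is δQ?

Q is a product of powers, so relative uncertainties combine in quadrature:
  (-3·δb/b)² = (-3×0.0889)² = 0.0711;  (1·δr/r)² = (1×0.0289)² = 0.000837;  (1·δx/x)² = (1×0.0541)² = 0.00293;  (−½·δz/z)² = (-0.5×0.0344)² = 0.000297
δQ/Q = √(0.0751) = 0.274
Q = 0.006349, so δQ = 0.274 × 0.006349 = 0.00174.

0.00174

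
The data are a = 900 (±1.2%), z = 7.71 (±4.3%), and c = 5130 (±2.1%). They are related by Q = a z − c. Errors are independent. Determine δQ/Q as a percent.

18.1%

Let p = a·z = 6940. δp/p = √((1·δa/a)² + (1·δz/z)²) = √(0.000144 + 0.00185) = 0.0446, so δp = 310.
Q = p − c: δQ = √(δp² + δc²) = √(96000 + 11600) = 328
Q = 1810, so δQ/Q = 328/1810 = 0.181.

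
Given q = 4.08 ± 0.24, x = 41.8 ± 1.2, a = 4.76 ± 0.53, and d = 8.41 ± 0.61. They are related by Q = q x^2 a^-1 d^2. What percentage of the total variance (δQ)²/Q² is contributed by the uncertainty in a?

(δQ/Q)² = (1·δq/q)² + (2·δx/x)² + (-1·δa/a)² + (2·δd/d)²
  q term: (1×0.0588)² = 0.00346
  x term: (2×0.0287)² = 0.00330
  a term: (-1×0.111)² = 0.0124
  d term: (2×0.0725)² = 0.0210
Total = 0.0402. Share from a = 0.0124/0.0402 = 0.308.

30.8%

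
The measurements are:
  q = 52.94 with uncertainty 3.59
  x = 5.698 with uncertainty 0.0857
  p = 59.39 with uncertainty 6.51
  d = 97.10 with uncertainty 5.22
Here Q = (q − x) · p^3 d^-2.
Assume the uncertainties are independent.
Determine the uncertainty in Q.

Let u = q − x = 47.24. δu = √(δq² + δx²) = √(12.9 + 0.00734) = 3.59, so δu/u = 0.0760.
Q is then a monomial in u, p, d:
δQ/Q = √((δu/u)² + (3·δp/p)² + (-2·δd/d)²) = √(0.00578 + 0.108 + 0.0116) = 0.354
Q = 1050, so δQ = 0.354 × 1050 = 372.

372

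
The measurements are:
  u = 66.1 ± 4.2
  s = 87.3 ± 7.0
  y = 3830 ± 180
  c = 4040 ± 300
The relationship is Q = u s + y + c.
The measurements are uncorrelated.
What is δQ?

686

Let p = u·s = 5770. δp/p = √((1·δu/u)² + (1·δs/s)²) = √(0.00404 + 0.00643) = 0.102, so δp = 590.
Q = p + y + c: δQ = √(δp² + δy² + δc²) = √(3.49e+05 + 32400 + 90000) = 686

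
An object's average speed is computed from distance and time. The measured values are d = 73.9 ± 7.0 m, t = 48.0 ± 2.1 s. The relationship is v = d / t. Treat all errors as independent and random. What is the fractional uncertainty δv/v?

0.104

Relative error in a monomial: (δv/v)² = Σ (nᵢ · δxᵢ/xᵢ)².
  (1·δd/d)² = (1×0.0947)² = 0.00897;  (-1·δt/t)² = (-1×0.0438)² = 0.00191
δv/v = √(0.0109) = 0.104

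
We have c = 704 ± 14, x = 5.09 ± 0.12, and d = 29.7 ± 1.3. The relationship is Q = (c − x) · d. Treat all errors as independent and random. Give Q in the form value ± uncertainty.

20800 ± 999

Let u = c − x = 699. δu = √(δc² + δx²) = √(196 + 0.0144) = 14.0, so δu/u = 0.0200.
Q is then a monomial in u, d:
δQ/Q = √((δu/u)² + (1·δd/d)²) = √(0.000401 + 0.00192) = 0.0481
Q = 20800, so δQ = 0.0481 × 20800 = 999.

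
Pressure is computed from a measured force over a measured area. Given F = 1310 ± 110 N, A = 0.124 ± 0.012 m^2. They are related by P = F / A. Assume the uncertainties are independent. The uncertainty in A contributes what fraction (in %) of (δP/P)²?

(δP/P)² = (1·δF/F)² + (-1·δA/A)²
  F term: (1×0.0840)² = 0.00705
  A term: (-1×0.0968)² = 0.00937
Total = 0.0164. Share from A = 0.00937/0.0164 = 0.570.

57.0%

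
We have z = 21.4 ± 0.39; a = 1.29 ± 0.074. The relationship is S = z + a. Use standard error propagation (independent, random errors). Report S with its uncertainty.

22.7 ± 0.397

Sums and differences: (δS)² = Σ (cᵢ δxᵢ)².
  (δz)² = 0.152;  (δa)² = 0.00548
δS = √(0.158) = 0.397
S = 22.7.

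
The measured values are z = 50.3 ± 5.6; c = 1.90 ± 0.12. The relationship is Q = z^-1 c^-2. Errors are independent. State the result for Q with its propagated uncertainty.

For a monomial Q ∝ z^-1, c^-2, fractional errors add in quadrature:
  (-1·δz/z)² = (-1×0.111)² = 0.0124;  (-2·δc/c)² = (-2×0.0632)² = 0.0160
δQ/Q = √(0.0284) = 0.168
Q = 0.00551, so δQ = 0.168 × 0.00551 = 0.000927.

0.00551 ± 0.000927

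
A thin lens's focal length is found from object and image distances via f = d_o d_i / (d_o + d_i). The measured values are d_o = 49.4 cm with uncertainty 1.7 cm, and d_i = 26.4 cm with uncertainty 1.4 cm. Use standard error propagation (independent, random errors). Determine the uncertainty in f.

0.629 cm

∂f/∂d_o = (d_i/(d_o+d_i))² = 0.121;  ∂f/∂d_i = (d_o/(d_o+d_i))² = 0.425
δf = √((∂f/∂d_o · δd_o)² + (∂f/∂d_i · δd_i)²) = √(0.0425 + 0.354) = 0.629 cm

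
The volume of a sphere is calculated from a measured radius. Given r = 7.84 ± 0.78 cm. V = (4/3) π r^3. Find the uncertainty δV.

602 cm^3

Relative error in a monomial: (δV/V)² = Σ (nᵢ · δxᵢ/xᵢ)².
  (3·δr/r)² = (3×0.0995)² = 0.0891
δV/V = √(0.0891) = 0.298
V = 2020 cm^3, so δV = 0.298 × 2020 = 602 cm^3.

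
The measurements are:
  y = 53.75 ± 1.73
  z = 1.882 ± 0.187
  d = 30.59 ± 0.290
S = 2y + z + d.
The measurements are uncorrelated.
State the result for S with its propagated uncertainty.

140.0 ± 3.48

S is a linear combination, so absolute uncertainties add in quadrature:
  (2·δy)² = 12.0;  (δz)² = 0.0350;  (δd)² = 0.0841
δS = √(12.1) = 3.48
S = 140.0.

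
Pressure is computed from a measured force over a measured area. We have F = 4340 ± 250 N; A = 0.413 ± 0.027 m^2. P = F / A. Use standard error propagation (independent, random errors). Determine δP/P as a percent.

8.71%

P is a product of powers, so relative uncertainties combine in quadrature:
  (1·δF/F)² = (1×0.0576)² = 0.00332;  (-1·δA/A)² = (-1×0.0654)² = 0.00427
δP/P = √(0.00759) = 0.0871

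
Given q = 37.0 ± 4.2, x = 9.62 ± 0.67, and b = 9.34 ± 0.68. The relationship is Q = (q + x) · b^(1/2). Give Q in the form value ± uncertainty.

Let u = q + x = 46.6. δu = √(δq² + δx²) = √(17.6 + 0.449) = 4.25, so δu/u = 0.0912.
Q is then a monomial in u, b:
δQ/Q = √((δu/u)² + (½·δb/b)²) = √(0.00832 + 0.00133) = 0.0982
Q = 142, so δQ = 0.0982 × 142 = 14.0.

142 ± 14.0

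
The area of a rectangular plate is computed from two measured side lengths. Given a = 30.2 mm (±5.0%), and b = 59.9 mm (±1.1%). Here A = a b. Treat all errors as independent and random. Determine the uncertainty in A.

92.6 mm^2

Each factor contributes (exponent × relative error)² to (δA/A)²:
  (1·δa/a)² = (1×0.0500)² = 0.00250;  (1·δb/b)² = (1×0.0110)² = 0.000121
δA/A = √(0.00262) = 0.0512
A = 1810 mm^2, so δA = 0.0512 × 1810 = 92.6 mm^2.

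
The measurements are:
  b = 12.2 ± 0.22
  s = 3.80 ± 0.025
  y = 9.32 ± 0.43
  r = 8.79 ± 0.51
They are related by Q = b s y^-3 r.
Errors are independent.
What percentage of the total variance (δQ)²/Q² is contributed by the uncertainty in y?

83.7%

(δQ/Q)² = (1·δb/b)² + (1·δs/s)² + (-3·δy/y)² + (1·δr/r)²
  b term: (1×0.0180)² = 0.000325
  s term: (1×0.00658)² = 4.33e-05
  y term: (-3×0.0461)² = 0.0192
  r term: (1×0.0580)² = 0.00337
Total = 0.0229. Share from y = 0.0192/0.0229 = 0.837.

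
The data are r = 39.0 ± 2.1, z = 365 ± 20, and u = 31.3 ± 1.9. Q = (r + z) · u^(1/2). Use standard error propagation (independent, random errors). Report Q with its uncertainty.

Let w = r + z = 404. δw = √(δr² + δz²) = √(4.41 + 400) = 20.1, so δw/w = 0.0498.
Q is then a monomial in w, u:
δQ/Q = √((δw/w)² + (½·δu/u)²) = √(0.00248 + 0.000921) = 0.0583
Q = 2260, so δQ = 0.0583 × 2260 = 132.

2260 ± 132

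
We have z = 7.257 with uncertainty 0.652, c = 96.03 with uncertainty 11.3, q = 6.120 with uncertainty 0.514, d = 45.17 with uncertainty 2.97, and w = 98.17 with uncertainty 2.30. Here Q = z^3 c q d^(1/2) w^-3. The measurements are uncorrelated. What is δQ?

0.503

For a monomial Q ∝ z^3, c, q, d^(1/2), w^-3, fractional errors add in quadrature:
  (3·δz/z)² = (3×0.0898)² = 0.0726;  (1·δc/c)² = (1×0.118)² = 0.0138;  (1·δq/q)² = (1×0.0840)² = 0.00705;  (½·δd/d)² = (0.5×0.0658)² = 0.00108;  (-3·δw/w)² = (-3×0.0234)² = 0.00494
δQ/Q = √(0.0996) = 0.316
Q = 1.596, so δQ = 0.316 × 1.596 = 0.503.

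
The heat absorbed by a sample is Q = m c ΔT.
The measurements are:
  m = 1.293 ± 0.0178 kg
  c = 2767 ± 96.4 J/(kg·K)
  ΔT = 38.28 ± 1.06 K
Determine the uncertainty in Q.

6380 J

For a monomial Q ∝ m, c, ΔT, fractional errors add in quadrature:
  (1·δm/m)² = (1×0.0138)² = 0.000190;  (1·δc/c)² = (1×0.0348)² = 0.00121;  (1·δΔT/ΔT)² = (1×0.0277)² = 0.000767
δQ/Q = √(0.00217) = 0.0466
Q = 137000 J, so δQ = 0.0466 × 137000 = 6380 J.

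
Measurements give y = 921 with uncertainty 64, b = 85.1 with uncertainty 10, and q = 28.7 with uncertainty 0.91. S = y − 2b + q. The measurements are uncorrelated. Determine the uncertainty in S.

67.1

For a sum/difference, combine absolute errors in quadrature:
  (δy)² = 4100;  (2·δb)² = 400;  (δq)² = 0.828
δS = √(4500) = 67.1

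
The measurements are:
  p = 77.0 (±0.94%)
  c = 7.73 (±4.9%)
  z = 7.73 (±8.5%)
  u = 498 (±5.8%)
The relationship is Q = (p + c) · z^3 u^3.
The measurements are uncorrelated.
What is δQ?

Let w = p + c = 84.7. δw = √(δp² + δc²) = √(0.524 + 0.143) = 0.817, so δw/w = 0.00964.
Q is then a monomial in w, z, u:
δQ/Q = √((δw/w)² + (3·δz/z)² + (3·δu/u)²) = √(9.3e-05 + 0.0650 + 0.0303) = 0.309
Q = 4.83e+12, so δQ = 0.309 × 4.83e+12 = 1.49e+12.

1.49e+12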